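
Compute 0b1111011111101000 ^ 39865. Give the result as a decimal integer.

a = 1111011111101000
39865 = 1001101110111001
XOR → 0110110001010001 = 27729

27729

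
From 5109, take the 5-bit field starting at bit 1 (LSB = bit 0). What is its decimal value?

26

v = 001001111110101
Shift right by 1: 00100111111010
Mask low 5 bits: 11010 = 26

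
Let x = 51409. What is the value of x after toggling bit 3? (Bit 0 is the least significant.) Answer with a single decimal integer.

x = 1100100011010001
bit 3 is currently 0; toggle it via x ^ (1 << 3) = x ^ 8
→ 1100100011011001 = 51417

51417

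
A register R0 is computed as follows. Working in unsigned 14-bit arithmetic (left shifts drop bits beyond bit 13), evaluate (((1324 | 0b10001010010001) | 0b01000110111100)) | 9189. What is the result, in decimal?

14333

1324 = 00010100101100
0b10001010010001 = 10001010010001
→ | → 10011110111101 = 10173
0b01000110111100 = 01000110111100
→ | → 11011110111101 = 14269
9189 = 10001111100101
→ | → 11011111111101 = 14333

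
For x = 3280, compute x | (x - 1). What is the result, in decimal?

x = 110011010000 = 3280
x - 1 = 110011001111
OR    = 110011011111 = 3295
(x | (x - 1) sets all bits below the lowest set bit.)

3295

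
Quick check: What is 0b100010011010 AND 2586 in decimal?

a = 100010011010
2586 = 101000011010
AND → 100000011010 = 2074

2074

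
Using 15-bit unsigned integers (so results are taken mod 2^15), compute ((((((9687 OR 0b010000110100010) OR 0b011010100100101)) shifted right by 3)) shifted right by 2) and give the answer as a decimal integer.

431

9687 = 010010111010111
0b010000110100010 = 010000110100010
→ OR → 010010111110111 = 9719
0b011010100100101 = 011010100100101
→ OR → 011010111110111 = 13815
→ shifted right by 3 → 000011010111110 = 1726
→ shifted right by 2 → 000000110101111 = 431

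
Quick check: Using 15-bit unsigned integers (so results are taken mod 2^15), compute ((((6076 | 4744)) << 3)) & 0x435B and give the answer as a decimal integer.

320

6076 = 001011110111100
4744 = 001001010001000
→ | → 001011110111100 = 6076
→ << 3 (mod 2^15) → 011110111100000 = 15840
0x435B = 100001101011011
→ & → 000000101000000 = 320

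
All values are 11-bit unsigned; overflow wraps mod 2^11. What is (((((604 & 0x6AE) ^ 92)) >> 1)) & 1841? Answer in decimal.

604 = 01001011100
0x6AE = 11010101110
→ & → 01000001100 = 524
92 = 00001011100
→ ^ → 01001010000 = 592
→ >> 1 → 00100101000 = 296
1841 = 11100110001
→ & → 00100100000 = 288

288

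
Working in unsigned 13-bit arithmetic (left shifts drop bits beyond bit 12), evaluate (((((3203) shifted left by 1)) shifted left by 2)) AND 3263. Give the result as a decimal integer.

1048

3203 = 0110010000011
→ shifted left by 1 (mod 2^13) → 1100100000110 = 6406
→ shifted left by 2 (mod 2^13) → 0010000011000 = 1048
3263 = 0110010111111
→ AND → 0010000011000 = 1048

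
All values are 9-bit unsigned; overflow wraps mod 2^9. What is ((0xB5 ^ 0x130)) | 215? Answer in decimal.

0xB5 = 010110101
0x130 = 100110000
→ ^ → 110000101 = 389
215 = 011010111
→ | → 111010111 = 471

471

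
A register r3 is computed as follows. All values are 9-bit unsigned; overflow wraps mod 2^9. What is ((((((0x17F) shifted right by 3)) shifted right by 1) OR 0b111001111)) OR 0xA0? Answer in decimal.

511

0x17F = 101111111
→ shifted right by 3 → 000101111 = 47
→ shifted right by 1 → 000010111 = 23
0b111001111 = 111001111
→ OR → 111011111 = 479
0xA0 = 010100000
→ OR → 111111111 = 511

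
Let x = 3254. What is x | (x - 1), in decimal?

x = 110010110110 = 3254
x - 1 = 110010110101
OR    = 110010110111 = 3255
(x | (x - 1) sets all bits below the lowest set bit.)

3255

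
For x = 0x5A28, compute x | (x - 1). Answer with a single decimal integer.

23087

x = 101101000101000 = 23080
x - 1 = 101101000100111
OR    = 101101000101111 = 23087
(x | (x - 1) sets all bits below the lowest set bit.)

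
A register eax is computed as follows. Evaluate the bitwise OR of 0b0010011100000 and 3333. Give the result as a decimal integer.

3557

a = 010011100000
3333 = 110100000101
 OR → 110111100101 = 3557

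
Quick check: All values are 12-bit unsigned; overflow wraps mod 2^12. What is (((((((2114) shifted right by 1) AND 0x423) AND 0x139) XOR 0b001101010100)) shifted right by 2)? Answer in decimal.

2114 = 100001000010
→ shifted right by 1 → 010000100001 = 1057
0x423 = 010000100011
→ AND → 010000100001 = 1057
0x139 = 000100111001
→ AND → 000000100001 = 33
0b001101010100 = 001101010100
→ XOR → 001101110101 = 885
→ shifted right by 2 → 000011011101 = 221

221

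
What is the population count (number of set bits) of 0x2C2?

4

0x2C2 = 1011000010
Count the 1s: 1 + 1 + 1 + 1 = 4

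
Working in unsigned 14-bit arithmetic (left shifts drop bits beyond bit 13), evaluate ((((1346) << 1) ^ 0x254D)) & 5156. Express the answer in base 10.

1346 = 00010101000010
→ << 1 (mod 2^14) → 00101010000100 = 2692
0x254D = 10010101001101
→ ^ → 10111111001001 = 12233
5156 = 01010000100100
→ & → 00010000000000 = 1024

1024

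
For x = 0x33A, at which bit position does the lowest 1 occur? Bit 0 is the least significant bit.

1

0x33A = 1100111010
Trailing zeros: 1, so the lowest set bit is bit 1 (value 2).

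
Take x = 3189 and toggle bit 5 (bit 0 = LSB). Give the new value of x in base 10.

x = 110001110101
bit 5 is currently 1; toggle it via x ^ (1 << 5) = x ^ 32
→ 110001010101 = 3157

3157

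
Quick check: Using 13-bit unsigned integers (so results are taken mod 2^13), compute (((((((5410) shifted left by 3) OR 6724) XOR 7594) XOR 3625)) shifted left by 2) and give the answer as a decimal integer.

5410 = 1010100100010
→ shifted left by 3 (mod 2^13) → 0100100010000 = 2320
6724 = 1101001000100
→ OR → 1101101010100 = 6996
7594 = 1110110101010
→ XOR → 0011011111110 = 1790
3625 = 0111000101001
→ XOR → 0100011010111 = 2263
→ shifted left by 2 (mod 2^13) → 0001101011100 = 860

860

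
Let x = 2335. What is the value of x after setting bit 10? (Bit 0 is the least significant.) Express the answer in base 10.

3359

x = 0100100011111
bit 10 is currently 0; set it via x | (1 << 10) = x | 1024
→ 0110100011111 = 3359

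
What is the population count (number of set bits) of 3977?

7

3977 = 111110001001
Count the 1s: 1 + 1 + 1 + 1 + 1 + 1 + 1 = 7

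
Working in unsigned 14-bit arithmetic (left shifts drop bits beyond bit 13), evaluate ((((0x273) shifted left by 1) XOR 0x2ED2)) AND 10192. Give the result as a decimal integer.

8720

0x273 = 00001001110011
→ shifted left by 1 (mod 2^14) → 00010011100110 = 1254
0x2ED2 = 10111011010010
→ XOR → 10101000110100 = 10804
10192 = 10011111010000
→ AND → 10001000010000 = 8720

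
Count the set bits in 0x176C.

0x176C = 1011101101100
Count the 1s: 1 + 1 + 1 + 1 + 1 + 1 + 1 + 1 = 8

8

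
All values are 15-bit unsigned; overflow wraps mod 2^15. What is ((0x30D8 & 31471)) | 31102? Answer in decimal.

31230

0x30D8 = 011000011011000
31471 = 111101011101111
→ & → 011000011001000 = 12488
31102 = 111100101111110
→ | → 111100111111110 = 31230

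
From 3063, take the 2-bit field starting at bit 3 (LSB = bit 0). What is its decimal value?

v = 101111110111
Shift right by 3: 101111110
Mask low 2 bits: 10 = 2

2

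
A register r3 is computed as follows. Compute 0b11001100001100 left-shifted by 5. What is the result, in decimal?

418176

x = 0000011001100001100
shift left by 5 → 1100110000110000000 = 418176
(equivalently, 13068 × 2^5 = 13068 × 32)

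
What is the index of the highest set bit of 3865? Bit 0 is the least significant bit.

11

3865 = 111100011001
The topmost 1 is at position 11 (since 2^11 = 2048 ≤ 3865 < 4096).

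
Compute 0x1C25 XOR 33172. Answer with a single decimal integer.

40369

0x1C25 = 0001110000100101
33172 = 1000000110010100
XOR → 1001110110110001 = 40369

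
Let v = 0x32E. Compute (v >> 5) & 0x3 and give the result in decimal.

v = 00001100101110
Shift right by 5: 000011001
Mask low 2 bits: 01 = 1

1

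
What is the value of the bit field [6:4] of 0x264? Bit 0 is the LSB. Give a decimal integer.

6

v = 1001100100
Shift right by 4: 100110
Mask low 3 bits: 110 = 6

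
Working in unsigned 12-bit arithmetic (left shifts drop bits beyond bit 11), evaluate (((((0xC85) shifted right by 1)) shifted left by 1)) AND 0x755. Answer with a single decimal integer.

0xC85 = 110010000101
→ shifted right by 1 → 011001000010 = 1602
→ shifted left by 1 (mod 2^12) → 110010000100 = 3204
0x755 = 011101010101
→ AND → 010000000100 = 1028

1028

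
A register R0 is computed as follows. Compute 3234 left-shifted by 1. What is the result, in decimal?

3234 = 0110010100010
shift left by 1 → 1100101000100 = 6468
(equivalently, 3234 × 2^1 = 3234 × 2)

6468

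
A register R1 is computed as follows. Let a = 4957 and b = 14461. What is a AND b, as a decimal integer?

4189

4957 = 01001101011101
14461 = 11100001111101
AND → 01000001011101 = 4189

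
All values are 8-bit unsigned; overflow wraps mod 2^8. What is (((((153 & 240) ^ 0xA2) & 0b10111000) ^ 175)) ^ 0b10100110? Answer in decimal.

57

153 = 10011001
240 = 11110000
→ & → 10010000 = 144
0xA2 = 10100010
→ ^ → 00110010 = 50
0b10111000 = 10111000
→ & → 00110000 = 48
175 = 10101111
→ ^ → 10011111 = 159
0b10100110 = 10100110
→ ^ → 00111001 = 57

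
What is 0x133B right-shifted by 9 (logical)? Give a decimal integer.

9

0x133B = 1001100111011
shift right by 9 → 0000000001001 = 9
(equivalently, floor(4923 / 512))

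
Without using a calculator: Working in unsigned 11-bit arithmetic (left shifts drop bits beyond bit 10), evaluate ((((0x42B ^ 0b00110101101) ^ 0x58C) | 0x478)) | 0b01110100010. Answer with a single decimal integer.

0x42B = 10000101011
0b00110101101 = 00110101101
→ ^ → 10110000110 = 1414
0x58C = 10110001100
→ ^ → 00000001010 = 10
0x478 = 10001111000
→ | → 10001111010 = 1146
0b01110100010 = 01110100010
→ | → 11111111010 = 2042

2042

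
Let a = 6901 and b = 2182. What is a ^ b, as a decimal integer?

4723

6901 = 1101011110101
2182 = 0100010000110
XOR → 1001001110011 = 4723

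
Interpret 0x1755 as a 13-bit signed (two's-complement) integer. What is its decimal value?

-2219

pattern = 1011101010101 (MSB is 1 ⇒ negative)
Invert: 0100010101010, add 1 → 0100010101011 = 2219, so the value is -2219.
(Equivalently: 5973 - 2^13 = 5973 - 8192 = -2219.)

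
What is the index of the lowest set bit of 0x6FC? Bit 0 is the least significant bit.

0x6FC = 11011111100
Trailing zeros: 2, so the lowest set bit is bit 2 (value 4).

2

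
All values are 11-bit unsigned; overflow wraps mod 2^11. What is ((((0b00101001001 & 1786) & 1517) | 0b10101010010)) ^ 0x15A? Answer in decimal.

1024

0b00101001001 = 00101001001
1786 = 11011111010
→ & → 00001001000 = 72
1517 = 10111101101
→ & → 00001001000 = 72
0b10101010010 = 10101010010
→ | → 10101011010 = 1370
0x15A = 00101011010
→ ^ → 10000000000 = 1024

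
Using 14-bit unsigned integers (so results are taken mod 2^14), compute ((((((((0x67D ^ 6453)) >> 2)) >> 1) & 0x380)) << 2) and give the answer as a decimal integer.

0x67D = 00011001111101
6453 = 01100100110101
→ ^ → 01111101001000 = 8008
→ >> 2 → 00011111010010 = 2002
→ >> 1 → 00001111101001 = 1001
0x380 = 00001110000000
→ & → 00001110000000 = 896
→ << 2 (mod 2^14) → 00111000000000 = 3584

3584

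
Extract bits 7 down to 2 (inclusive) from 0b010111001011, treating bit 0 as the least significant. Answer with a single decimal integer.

50

v = 010111001011
Shift right by 2: 0101110010
Mask low 6 bits: 110010 = 50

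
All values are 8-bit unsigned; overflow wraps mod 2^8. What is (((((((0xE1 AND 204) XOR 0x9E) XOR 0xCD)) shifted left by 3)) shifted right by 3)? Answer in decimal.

0xE1 = 11100001
204 = 11001100
→ AND → 11000000 = 192
0x9E = 10011110
→ XOR → 01011110 = 94
0xCD = 11001101
→ XOR → 10010011 = 147
→ shifted left by 3 (mod 2^8) → 10011000 = 152
→ shifted right by 3 → 00010011 = 19

19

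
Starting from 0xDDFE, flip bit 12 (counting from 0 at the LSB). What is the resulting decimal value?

52734

x = 1101110111111110
bit 12 is currently 1; toggle it via x ^ (1 << 12) = x ^ 4096
→ 1100110111111110 = 52734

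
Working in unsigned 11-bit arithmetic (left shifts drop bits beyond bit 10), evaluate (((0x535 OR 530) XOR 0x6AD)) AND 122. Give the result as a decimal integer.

26

0x535 = 10100110101
530 = 01000010010
→ OR → 11100110111 = 1847
0x6AD = 11010101101
→ XOR → 00110011010 = 410
122 = 00001111010
→ AND → 00000011010 = 26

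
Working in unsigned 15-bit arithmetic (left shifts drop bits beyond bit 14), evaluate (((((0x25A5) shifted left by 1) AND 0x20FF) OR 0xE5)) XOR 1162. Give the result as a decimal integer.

1125

0x25A5 = 010010110100101
→ shifted left by 1 (mod 2^15) → 100101101001010 = 19274
0x20FF = 010000011111111
→ AND → 000000001001010 = 74
0xE5 = 000000011100101
→ OR → 000000011101111 = 239
1162 = 000010010001010
→ XOR → 000010001100101 = 1125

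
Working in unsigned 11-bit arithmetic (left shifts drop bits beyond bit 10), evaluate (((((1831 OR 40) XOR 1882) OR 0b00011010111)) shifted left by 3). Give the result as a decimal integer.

1831 = 11100100111
40 = 00000101000
→ OR → 11100101111 = 1839
1882 = 11101011010
→ XOR → 00001110101 = 117
0b00011010111 = 00011010111
→ OR → 00011110111 = 247
→ shifted left by 3 (mod 2^11) → 11110111000 = 1976

1976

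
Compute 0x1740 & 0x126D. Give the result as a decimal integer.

4672

0x1740 = 1011101000000
0x126D = 1001001101101
AND → 1001001000000 = 4672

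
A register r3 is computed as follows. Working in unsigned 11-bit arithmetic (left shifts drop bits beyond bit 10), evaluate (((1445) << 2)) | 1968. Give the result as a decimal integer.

1445 = 10110100101
→ << 2 (mod 2^11) → 11010010100 = 1684
1968 = 11110110000
→ | → 11110110100 = 1972

1972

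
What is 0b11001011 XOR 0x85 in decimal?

a = 11001011
0x85 = 10000101
XOR → 01001110 = 78

78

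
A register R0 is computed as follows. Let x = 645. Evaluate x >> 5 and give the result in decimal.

20

645 = 1010000101
shift right by 5 → 0000010100 = 20
(equivalently, floor(645 / 32))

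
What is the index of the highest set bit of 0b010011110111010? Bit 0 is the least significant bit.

13

0b010011110111010 = 10011110111010
The topmost 1 is at position 13 (since 2^13 = 8192 ≤ 10170 < 16384).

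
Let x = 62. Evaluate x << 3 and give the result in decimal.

62 = 000111110
shift left by 3 → 111110000 = 496
(equivalently, 62 × 2^3 = 62 × 8)

496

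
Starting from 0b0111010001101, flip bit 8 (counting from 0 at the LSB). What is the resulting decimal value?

3981

x = 0111010001101
bit 8 is currently 0; toggle it via x ^ (1 << 8) = x ^ 256
→ 0111110001101 = 3981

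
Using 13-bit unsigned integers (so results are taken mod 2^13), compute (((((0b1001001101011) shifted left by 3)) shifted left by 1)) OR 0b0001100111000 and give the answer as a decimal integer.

0b1001001101011 = 1001001101011
→ shifted left by 3 (mod 2^13) → 1001101011000 = 4952
→ shifted left by 1 (mod 2^13) → 0011010110000 = 1712
0b0001100111000 = 0001100111000
→ OR → 0011110111000 = 1976

1976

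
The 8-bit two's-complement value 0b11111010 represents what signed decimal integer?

-6

pattern = 11111010 (MSB is 1 ⇒ negative)
Invert: 00000101, add 1 → 00000110 = 6, so the value is -6.
(Equivalently: 250 - 2^8 = 250 - 256 = -6.)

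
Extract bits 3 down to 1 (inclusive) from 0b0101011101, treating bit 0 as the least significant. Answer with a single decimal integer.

6

v = 0101011101
Shift right by 1: 010101110
Mask low 3 bits: 110 = 6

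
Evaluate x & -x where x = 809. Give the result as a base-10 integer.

x = 1100101001 = 809
-x (two's complement) = …0011010111
AND   = 0000000001 = 1
(x & -x isolates the lowest set bit of x.)

1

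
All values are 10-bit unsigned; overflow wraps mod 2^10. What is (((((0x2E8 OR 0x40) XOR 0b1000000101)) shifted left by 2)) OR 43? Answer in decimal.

959

0x2E8 = 1011101000
0x40 = 0001000000
→ OR → 1011101000 = 744
0b1000000101 = 1000000101
→ XOR → 0011101101 = 237
→ shifted left by 2 (mod 2^10) → 1110110100 = 948
43 = 0000101011
→ OR → 1110111111 = 959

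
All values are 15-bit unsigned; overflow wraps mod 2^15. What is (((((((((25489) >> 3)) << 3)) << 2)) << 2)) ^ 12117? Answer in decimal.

5717

25489 = 110001110010001
→ >> 3 → 000110001110010 = 3186
→ << 3 (mod 2^15) → 110001110010000 = 25488
→ << 2 (mod 2^15) → 000111001000000 = 3648
→ << 2 (mod 2^15) → 011100100000000 = 14592
12117 = 010111101010101
→ ^ → 001011001010101 = 5717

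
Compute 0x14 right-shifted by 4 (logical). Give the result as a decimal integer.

1

0x14 = 10100
shift right by 4 → 00001 = 1
(equivalently, floor(20 / 16))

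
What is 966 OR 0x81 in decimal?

967

966 = 1111000110
0x81 = 0010000001
 OR → 1111000111 = 967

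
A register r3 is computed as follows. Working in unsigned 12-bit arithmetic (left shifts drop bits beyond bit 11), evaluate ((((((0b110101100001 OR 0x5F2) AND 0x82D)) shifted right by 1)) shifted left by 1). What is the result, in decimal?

0b110101100001 = 110101100001
0x5F2 = 010111110010
→ OR → 110111110011 = 3571
0x82D = 100000101101
→ AND → 100000100001 = 2081
→ shifted right by 1 → 010000010000 = 1040
→ shifted left by 1 (mod 2^12) → 100000100000 = 2080

2080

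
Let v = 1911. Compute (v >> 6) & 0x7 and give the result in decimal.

v = 11101110111
Shift right by 6: 11101
Mask low 3 bits: 101 = 5

5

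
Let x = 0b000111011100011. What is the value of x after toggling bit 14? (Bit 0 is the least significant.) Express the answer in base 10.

20195

x = 000111011100011
bit 14 is currently 0; toggle it via x ^ (1 << 14) = x ^ 16384
→ 100111011100011 = 20195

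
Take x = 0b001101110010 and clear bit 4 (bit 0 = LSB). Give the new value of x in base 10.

866

x = 001101110010
bit 4 is currently 1; clear it via x & ~(1 << 4) = x & ~16
→ 001101100010 = 866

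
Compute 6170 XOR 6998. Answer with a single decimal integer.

844

6170 = 1100000011010
6998 = 1101101010110
XOR → 0001101001100 = 844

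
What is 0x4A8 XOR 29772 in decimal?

0x4A8 = 000010010101000
29772 = 111010001001100
XOR → 111000011100100 = 28900

28900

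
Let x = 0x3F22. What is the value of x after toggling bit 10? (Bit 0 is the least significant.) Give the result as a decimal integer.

x = 11111100100010
bit 10 is currently 1; toggle it via x ^ (1 << 10) = x ^ 1024
→ 11101100100010 = 15138

15138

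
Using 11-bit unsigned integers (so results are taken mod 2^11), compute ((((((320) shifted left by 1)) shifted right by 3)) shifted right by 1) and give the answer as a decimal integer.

40

320 = 00101000000
→ shifted left by 1 (mod 2^11) → 01010000000 = 640
→ shifted right by 3 → 00001010000 = 80
→ shifted right by 1 → 00000101000 = 40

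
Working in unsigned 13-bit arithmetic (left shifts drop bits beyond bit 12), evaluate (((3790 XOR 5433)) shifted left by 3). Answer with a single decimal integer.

3790 = 0111011001110
5433 = 1010100111001
→ XOR → 1101111110111 = 7159
→ shifted left by 3 (mod 2^13) → 1111110111000 = 8120

8120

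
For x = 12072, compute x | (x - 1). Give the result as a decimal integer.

12079

x = 10111100101000 = 12072
x - 1 = 10111100100111
OR    = 10111100101111 = 12079
(x | (x - 1) sets all bits below the lowest set bit.)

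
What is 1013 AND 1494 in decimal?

468

1013 = 01111110101
1494 = 10111010110
AND → 00111010100 = 468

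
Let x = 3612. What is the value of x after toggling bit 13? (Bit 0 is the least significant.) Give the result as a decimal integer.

x = 00111000011100
bit 13 is currently 0; toggle it via x ^ (1 << 13) = x ^ 8192
→ 10111000011100 = 11804

11804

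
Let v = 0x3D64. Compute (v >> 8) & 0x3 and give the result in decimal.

1

v = 11110101100100
Shift right by 8: 111101
Mask low 2 bits: 01 = 1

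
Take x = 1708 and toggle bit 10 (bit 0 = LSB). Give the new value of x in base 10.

x = 011010101100
bit 10 is currently 1; toggle it via x ^ (1 << 10) = x ^ 1024
→ 001010101100 = 684

684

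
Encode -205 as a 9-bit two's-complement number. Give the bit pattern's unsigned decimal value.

205 in 9 bits: 011001101
Invert: 100110010
Add 1:  100110011 = 307
(Check: 2^9 - 205 = 512 - 205 = 307.)

307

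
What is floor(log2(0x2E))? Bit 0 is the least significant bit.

5

0x2E = 101110
The topmost 1 is at position 5 (since 2^5 = 32 ≤ 46 < 64).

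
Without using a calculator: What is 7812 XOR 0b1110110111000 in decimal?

828

7812 = 1111010000100
b = 1110110111000
XOR → 0001100111100 = 828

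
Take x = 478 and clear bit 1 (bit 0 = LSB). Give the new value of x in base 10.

x = 111011110
bit 1 is currently 1; clear it via x & ~(1 << 1) = x & ~2
→ 111011100 = 476

476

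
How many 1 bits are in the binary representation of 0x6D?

5

0x6D = 1101101
Count the 1s: 1 + 1 + 1 + 1 + 1 = 5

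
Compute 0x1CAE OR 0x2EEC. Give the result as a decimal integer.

0x1CAE = 01110010101110
0x2EEC = 10111011101100
 OR → 11111011101110 = 16110

16110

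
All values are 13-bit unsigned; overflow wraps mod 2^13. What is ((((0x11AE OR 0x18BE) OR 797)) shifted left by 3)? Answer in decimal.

0x11AE = 1000110101110
0x18BE = 1100010111110
→ OR → 1100110111110 = 6590
797 = 0001100011101
→ OR → 1101110111111 = 7103
→ shifted left by 3 (mod 2^13) → 1110111111000 = 7672

7672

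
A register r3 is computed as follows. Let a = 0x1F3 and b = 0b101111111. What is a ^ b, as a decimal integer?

140

0x1F3 = 111110011
b = 101111111
XOR → 010001100 = 140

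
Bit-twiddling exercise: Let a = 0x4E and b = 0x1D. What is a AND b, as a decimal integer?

12

0x4E = 1001110
0x1D = 0011101
AND → 0001100 = 12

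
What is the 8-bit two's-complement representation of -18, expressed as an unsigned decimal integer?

18 in 8 bits: 00010010
Invert: 11101101
Add 1:  11101110 = 238
(Check: 2^8 - 18 = 256 - 18 = 238.)

238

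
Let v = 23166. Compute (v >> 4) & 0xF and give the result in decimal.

7

v = 101101001111110
Shift right by 4: 10110100111
Mask low 4 bits: 0111 = 7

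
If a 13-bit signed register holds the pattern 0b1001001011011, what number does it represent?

-3493

pattern = 1001001011011 (MSB is 1 ⇒ negative)
Invert: 0110110100100, add 1 → 0110110100101 = 3493, so the value is -3493.
(Equivalently: 4699 - 2^13 = 4699 - 8192 = -3493.)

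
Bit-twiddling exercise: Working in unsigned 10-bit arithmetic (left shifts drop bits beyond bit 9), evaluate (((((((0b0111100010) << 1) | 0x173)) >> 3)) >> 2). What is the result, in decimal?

31

0b0111100010 = 0111100010
→ << 1 (mod 2^10) → 1111000100 = 964
0x173 = 0101110011
→ | → 1111110111 = 1015
→ >> 3 → 0001111110 = 126
→ >> 2 → 0000011111 = 31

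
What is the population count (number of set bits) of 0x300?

2

0x300 = 1100000000
Count the 1s: 1 + 1 = 2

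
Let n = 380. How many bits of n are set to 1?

6

380 = 101111100
Count the 1s: 1 + 1 + 1 + 1 + 1 + 1 = 6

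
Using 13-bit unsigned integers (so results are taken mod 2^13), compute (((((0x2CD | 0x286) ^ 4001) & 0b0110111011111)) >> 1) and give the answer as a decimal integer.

1703

0x2CD = 0001011001101
0x286 = 0001010000110
→ | → 0001011001111 = 719
4001 = 0111110100001
→ ^ → 0110101101110 = 3438
0b0110111011111 = 0110111011111
→ & → 0110101001110 = 3406
→ >> 1 → 0011010100111 = 1703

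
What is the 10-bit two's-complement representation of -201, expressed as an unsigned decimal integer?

201 in 10 bits: 0011001001
Invert: 1100110110
Add 1:  1100110111 = 823
(Check: 2^10 - 201 = 1024 - 201 = 823.)

823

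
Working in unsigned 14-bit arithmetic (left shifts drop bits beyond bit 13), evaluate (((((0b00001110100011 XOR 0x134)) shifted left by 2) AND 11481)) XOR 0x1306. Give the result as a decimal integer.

0b00001110100011 = 00001110100011
0x134 = 00000100110100
→ XOR → 00001010010111 = 663
→ shifted left by 2 (mod 2^14) → 00101001011100 = 2652
11481 = 10110011011001
→ AND → 00100001011000 = 2136
0x1306 = 01001100000110
→ XOR → 01101101011110 = 7006

7006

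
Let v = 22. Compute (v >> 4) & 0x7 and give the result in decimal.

v = 0000010110
Shift right by 4: 000001
Mask low 3 bits: 001 = 1

1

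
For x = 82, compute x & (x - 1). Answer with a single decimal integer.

x = 1010010 = 82
x - 1 = 1010001
AND   = 1010000 = 80
(x & (x - 1) clears the lowest set bit of x.)

80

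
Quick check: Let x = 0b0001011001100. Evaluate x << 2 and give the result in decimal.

2864

x = 001011001100
shift left by 2 → 101100110000 = 2864
(equivalently, 716 × 2^2 = 716 × 4)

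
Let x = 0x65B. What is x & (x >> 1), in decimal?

521

x = 11001011011 = 1627
x>>1 = 01100101101
AND  = 01000001001 = 521
(x & (x >> 1) has a 1 wherever x has two consecutive 1 bits.)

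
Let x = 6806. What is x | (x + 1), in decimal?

x = 1101010010110 = 6806
x + 1 = 1101010010111
OR    = 1101010010111 = 6807
(x | (x + 1) sets the lowest cleared bit.)

6807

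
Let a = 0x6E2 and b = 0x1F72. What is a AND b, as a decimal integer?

1634

0x6E2 = 0011011100010
0x1F72 = 1111101110010
AND → 0011001100010 = 1634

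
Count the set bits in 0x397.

7

0x397 = 1110010111
Count the 1s: 1 + 1 + 1 + 1 + 1 + 1 + 1 = 7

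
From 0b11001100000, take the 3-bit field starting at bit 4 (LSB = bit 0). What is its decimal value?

v = 11001100000
Shift right by 4: 1100110
Mask low 3 bits: 110 = 6

6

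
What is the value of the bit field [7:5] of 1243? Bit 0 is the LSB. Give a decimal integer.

6

v = 010011011011
Shift right by 5: 0100110
Mask low 3 bits: 110 = 6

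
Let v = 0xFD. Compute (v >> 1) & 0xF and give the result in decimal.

v = 011111101
Shift right by 1: 01111110
Mask low 4 bits: 1110 = 14

14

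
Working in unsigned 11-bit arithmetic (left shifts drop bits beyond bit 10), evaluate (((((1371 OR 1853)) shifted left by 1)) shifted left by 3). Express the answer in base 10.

2032

1371 = 10101011011
1853 = 11100111101
→ OR → 11101111111 = 1919
→ shifted left by 1 (mod 2^11) → 11011111110 = 1790
→ shifted left by 3 (mod 2^11) → 11111110000 = 2032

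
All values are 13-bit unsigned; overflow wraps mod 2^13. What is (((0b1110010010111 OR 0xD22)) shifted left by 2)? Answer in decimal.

5852

0b1110010010111 = 1110010010111
0xD22 = 0110100100010
→ OR → 1110110110111 = 7607
→ shifted left by 2 (mod 2^13) → 1011011011100 = 5852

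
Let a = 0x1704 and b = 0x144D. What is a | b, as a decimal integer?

5965

0x1704 = 1011100000100
0x144D = 1010001001101
 OR → 1011101001101 = 5965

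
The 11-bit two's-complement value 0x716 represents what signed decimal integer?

-234

pattern = 11100010110 (MSB is 1 ⇒ negative)
Invert: 00011101001, add 1 → 00011101010 = 234, so the value is -234.
(Equivalently: 1814 - 2^11 = 1814 - 2048 = -234.)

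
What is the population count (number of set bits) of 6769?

6769 = 1101001110001
Count the 1s: 1 + 1 + 1 + 1 + 1 + 1 + 1 = 7

7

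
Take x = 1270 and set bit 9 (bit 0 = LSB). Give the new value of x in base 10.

1782

x = 010011110110
bit 9 is currently 0; set it via x | (1 << 9) = x | 512
→ 011011110110 = 1782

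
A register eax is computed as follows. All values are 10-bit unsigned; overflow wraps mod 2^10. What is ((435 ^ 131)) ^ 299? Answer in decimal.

435 = 0110110011
131 = 0010000011
→ ^ → 0100110000 = 304
299 = 0100101011
→ ^ → 0000011011 = 27

27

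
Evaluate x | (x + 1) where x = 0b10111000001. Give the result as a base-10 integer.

1475

x = 10111000001 = 1473
x + 1 = 10111000010
OR    = 10111000011 = 1475
(x | (x + 1) sets the lowest cleared bit.)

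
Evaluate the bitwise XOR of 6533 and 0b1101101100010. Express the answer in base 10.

6533 = 1100110000101
b = 1101101100010
XOR → 0001011100111 = 743

743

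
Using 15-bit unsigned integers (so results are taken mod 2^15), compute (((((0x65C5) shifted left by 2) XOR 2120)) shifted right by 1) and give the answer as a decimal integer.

0x65C5 = 110010111000101
→ shifted left by 2 (mod 2^15) → 001011100010100 = 5908
2120 = 000100001001000
→ XOR → 001111101011100 = 8028
→ shifted right by 1 → 000111110101110 = 4014

4014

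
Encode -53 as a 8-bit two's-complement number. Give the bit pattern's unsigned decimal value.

53 in 8 bits: 00110101
Invert: 11001010
Add 1:  11001011 = 203
(Check: 2^8 - 53 = 256 - 53 = 203.)

203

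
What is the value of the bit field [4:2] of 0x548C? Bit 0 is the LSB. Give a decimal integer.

v = 101010010001100
Shift right by 2: 1010100100011
Mask low 3 bits: 011 = 3

3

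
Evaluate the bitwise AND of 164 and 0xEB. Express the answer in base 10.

160

164 = 10100100
0xEB = 11101011
AND → 10100000 = 160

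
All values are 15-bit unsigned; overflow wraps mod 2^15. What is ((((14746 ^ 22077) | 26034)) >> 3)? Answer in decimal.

3574

14746 = 011100110011010
22077 = 101011000111101
→ ^ → 110111110100111 = 28583
26034 = 110010110110010
→ | → 110111110110111 = 28599
→ >> 3 → 000110111110110 = 3574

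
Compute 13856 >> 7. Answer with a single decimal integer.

108

13856 = 11011000100000
shift right by 7 → 00000001101100 = 108
(equivalently, floor(13856 / 128))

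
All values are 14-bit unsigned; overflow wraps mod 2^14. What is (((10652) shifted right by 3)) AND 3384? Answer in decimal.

10652 = 10100110011100
→ shifted right by 3 → 00010100110011 = 1331
3384 = 00110100111000
→ AND → 00010100110000 = 1328

1328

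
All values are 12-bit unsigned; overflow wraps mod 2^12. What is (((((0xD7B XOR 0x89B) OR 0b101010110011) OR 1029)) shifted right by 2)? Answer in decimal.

0xD7B = 110101111011
0x89B = 100010011011
→ XOR → 010111100000 = 1504
0b101010110011 = 101010110011
→ OR → 111111110011 = 4083
1029 = 010000000101
→ OR → 111111110111 = 4087
→ shifted right by 2 → 001111111101 = 1021

1021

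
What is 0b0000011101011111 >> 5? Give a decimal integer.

58

x = 11101011111
shift right by 5 → 00000111010 = 58
(equivalently, floor(1887 / 32))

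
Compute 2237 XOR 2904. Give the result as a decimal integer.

997

2237 = 100010111101
2904 = 101101011000
XOR → 001111100101 = 997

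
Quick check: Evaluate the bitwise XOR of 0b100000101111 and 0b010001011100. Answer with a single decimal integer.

3187

a = 100000101111
b = 010001011100
XOR → 110001110011 = 3187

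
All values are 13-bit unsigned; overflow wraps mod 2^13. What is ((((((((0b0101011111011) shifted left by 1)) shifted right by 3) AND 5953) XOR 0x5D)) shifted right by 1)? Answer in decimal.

302

0b0101011111011 = 0101011111011
→ shifted left by 1 (mod 2^13) → 1010111110110 = 5622
→ shifted right by 3 → 0001010111110 = 702
5953 = 1011101000001
→ AND → 0001000000000 = 512
0x5D = 0000001011101
→ XOR → 0001001011101 = 605
→ shifted right by 1 → 0000100101110 = 302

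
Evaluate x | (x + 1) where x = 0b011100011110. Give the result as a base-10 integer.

1823

x = 11100011110 = 1822
x + 1 = 11100011111
OR    = 11100011111 = 1823
(x | (x + 1) sets the lowest cleared bit.)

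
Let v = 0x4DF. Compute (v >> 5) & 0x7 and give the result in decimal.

6

v = 010011011111
Shift right by 5: 0100110
Mask low 3 bits: 110 = 6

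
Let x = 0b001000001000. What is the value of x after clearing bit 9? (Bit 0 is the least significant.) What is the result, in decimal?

x = 001000001000
bit 9 is currently 1; clear it via x & ~(1 << 9) = x & ~512
→ 000000001000 = 8

8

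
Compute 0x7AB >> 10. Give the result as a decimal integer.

1

0x7AB = 11110101011
shift right by 10 → 00000000001 = 1
(equivalently, floor(1963 / 1024))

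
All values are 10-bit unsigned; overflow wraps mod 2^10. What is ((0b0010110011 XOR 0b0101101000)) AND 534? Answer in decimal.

18

0b0010110011 = 0010110011
0b0101101000 = 0101101000
→ XOR → 0111011011 = 475
534 = 1000010110
→ AND → 0000010010 = 18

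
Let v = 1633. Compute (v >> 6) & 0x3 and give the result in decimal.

v = 11001100001
Shift right by 6: 11001
Mask low 2 bits: 01 = 1

1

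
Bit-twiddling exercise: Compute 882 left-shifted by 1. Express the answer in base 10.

1764

882 = 01101110010
shift left by 1 → 11011100100 = 1764
(equivalently, 882 × 2^1 = 882 × 2)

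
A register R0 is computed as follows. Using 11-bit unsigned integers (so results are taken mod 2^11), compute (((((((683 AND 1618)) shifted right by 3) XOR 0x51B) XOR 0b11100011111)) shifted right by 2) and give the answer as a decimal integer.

145

683 = 01010101011
1618 = 11001010010
→ AND → 01000000010 = 514
→ shifted right by 3 → 00001000000 = 64
0x51B = 10100011011
→ XOR → 10101011011 = 1371
0b11100011111 = 11100011111
→ XOR → 01001000100 = 580
→ shifted right by 2 → 00010010001 = 145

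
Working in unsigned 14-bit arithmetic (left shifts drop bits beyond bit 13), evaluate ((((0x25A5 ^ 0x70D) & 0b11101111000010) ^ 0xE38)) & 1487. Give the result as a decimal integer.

0x25A5 = 10010110100101
0x70D = 00011100001101
→ ^ → 10001010101000 = 8872
0b11101111000010 = 11101111000010
→ & → 10001010000000 = 8832
0xE38 = 00111000111000
→ ^ → 10110010111000 = 11448
1487 = 00010111001111
→ & → 00010010001000 = 1160

1160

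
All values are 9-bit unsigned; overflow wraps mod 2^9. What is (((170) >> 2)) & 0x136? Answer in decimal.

170 = 010101010
→ >> 2 → 000101010 = 42
0x136 = 100110110
→ & → 000100010 = 34

34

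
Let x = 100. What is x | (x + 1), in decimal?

x = 1100100 = 100
x + 1 = 1100101
OR    = 1100101 = 101
(x | (x + 1) sets the lowest cleared bit.)

101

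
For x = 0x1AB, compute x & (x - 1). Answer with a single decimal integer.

x = 110101011 = 427
x - 1 = 110101010
AND   = 110101010 = 426
(x & (x - 1) clears the lowest set bit of x.)

426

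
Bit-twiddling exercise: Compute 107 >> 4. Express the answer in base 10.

6

107 = 1101011
shift right by 4 → 0000110 = 6
(equivalently, floor(107 / 16))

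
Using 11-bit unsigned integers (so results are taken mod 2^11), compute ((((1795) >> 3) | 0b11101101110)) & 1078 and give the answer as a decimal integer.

1062

1795 = 11100000011
→ >> 3 → 00011100000 = 224
0b11101101110 = 11101101110
→ | → 11111101110 = 2030
1078 = 10000110110
→ & → 10000100110 = 1062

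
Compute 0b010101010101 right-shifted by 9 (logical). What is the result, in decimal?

x = 10101010101
shift right by 9 → 00000000010 = 2
(equivalently, floor(1365 / 512))

2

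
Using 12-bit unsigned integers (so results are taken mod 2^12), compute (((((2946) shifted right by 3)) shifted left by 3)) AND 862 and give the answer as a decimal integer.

2946 = 101110000010
→ shifted right by 3 → 000101110000 = 368
→ shifted left by 3 (mod 2^12) → 101110000000 = 2944
862 = 001101011110
→ AND → 001100000000 = 768

768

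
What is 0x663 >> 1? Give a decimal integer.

0x663 = 11001100011
shift right by 1 → 01100110001 = 817
(equivalently, floor(1635 / 2))

817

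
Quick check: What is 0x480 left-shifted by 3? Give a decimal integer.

9216

0x480 = 00010010000000
shift left by 3 → 10010000000000 = 9216
(equivalently, 1152 × 2^3 = 1152 × 8)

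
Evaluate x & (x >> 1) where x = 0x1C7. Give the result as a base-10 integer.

195

x = 111000111 = 455
x>>1 = 011100011
AND  = 011000011 = 195
(x & (x >> 1) has a 1 wherever x has two consecutive 1 bits.)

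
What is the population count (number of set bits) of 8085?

8085 = 1111110010101
Count the 1s: 1 + 1 + 1 + 1 + 1 + 1 + 1 + 1 + 1 = 9

9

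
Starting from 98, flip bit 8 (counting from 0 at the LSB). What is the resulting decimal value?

354

x = 001100010
bit 8 is currently 0; toggle it via x ^ (1 << 8) = x ^ 256
→ 101100010 = 354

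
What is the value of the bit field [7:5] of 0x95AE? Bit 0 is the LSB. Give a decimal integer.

v = 1001010110101110
Shift right by 5: 10010101101
Mask low 3 bits: 101 = 5

5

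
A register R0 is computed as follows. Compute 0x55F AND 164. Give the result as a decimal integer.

0x55F = 10101011111
164 = 00010100100
AND → 00000000100 = 4

4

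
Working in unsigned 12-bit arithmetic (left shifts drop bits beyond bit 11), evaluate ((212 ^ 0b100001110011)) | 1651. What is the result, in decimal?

212 = 000011010100
0b100001110011 = 100001110011
→ ^ → 100010100111 = 2215
1651 = 011001110011
→ | → 111011110111 = 3831

3831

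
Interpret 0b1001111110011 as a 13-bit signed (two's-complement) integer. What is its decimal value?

-3085

pattern = 1001111110011 (MSB is 1 ⇒ negative)
Invert: 0110000001100, add 1 → 0110000001101 = 3085, so the value is -3085.
(Equivalently: 5107 - 2^13 = 5107 - 8192 = -3085.)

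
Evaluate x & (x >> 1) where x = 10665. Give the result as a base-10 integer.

128

x = 10100110101001 = 10665
x>>1 = 01010011010100
AND  = 00000010000000 = 128
(x & (x >> 1) has a 1 wherever x has two consecutive 1 bits.)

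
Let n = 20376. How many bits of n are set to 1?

20376 = 100111110011000
Count the 1s: 1 + 1 + 1 + 1 + 1 + 1 + 1 + 1 = 8

8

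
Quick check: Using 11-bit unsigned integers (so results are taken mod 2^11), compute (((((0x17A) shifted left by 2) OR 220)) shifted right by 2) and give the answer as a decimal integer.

383

0x17A = 00101111010
→ shifted left by 2 (mod 2^11) → 10111101000 = 1512
220 = 00011011100
→ OR → 10111111100 = 1532
→ shifted right by 2 → 00101111111 = 383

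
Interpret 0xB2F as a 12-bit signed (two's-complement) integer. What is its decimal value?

-1233

pattern = 101100101111 (MSB is 1 ⇒ negative)
Invert: 010011010000, add 1 → 010011010001 = 1233, so the value is -1233.
(Equivalently: 2863 - 2^12 = 2863 - 4096 = -1233.)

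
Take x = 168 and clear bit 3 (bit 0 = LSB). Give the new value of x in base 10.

160

x = 10101000
bit 3 is currently 1; clear it via x & ~(1 << 3) = x & ~8
→ 10100000 = 160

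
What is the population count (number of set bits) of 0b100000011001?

n = 100000011001
Count the 1s: 1 + 1 + 1 + 1 = 4

4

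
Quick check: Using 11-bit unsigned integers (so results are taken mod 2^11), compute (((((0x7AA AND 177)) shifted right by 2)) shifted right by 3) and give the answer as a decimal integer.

5

0x7AA = 11110101010
177 = 00010110001
→ AND → 00010100000 = 160
→ shifted right by 2 → 00000101000 = 40
→ shifted right by 3 → 00000000101 = 5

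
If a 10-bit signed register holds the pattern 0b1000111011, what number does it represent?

pattern = 1000111011 (MSB is 1 ⇒ negative)
Invert: 0111000100, add 1 → 0111000101 = 453, so the value is -453.
(Equivalently: 571 - 2^10 = 571 - 1024 = -453.)

-453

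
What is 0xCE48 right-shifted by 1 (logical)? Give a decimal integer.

0xCE48 = 1100111001001000
shift right by 1 → 0110011100100100 = 26404
(equivalently, floor(52808 / 2))

26404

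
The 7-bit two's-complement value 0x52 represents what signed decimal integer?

-46

pattern = 1010010 (MSB is 1 ⇒ negative)
Invert: 0101101, add 1 → 0101110 = 46, so the value is -46.
(Equivalently: 82 - 2^7 = 82 - 128 = -46.)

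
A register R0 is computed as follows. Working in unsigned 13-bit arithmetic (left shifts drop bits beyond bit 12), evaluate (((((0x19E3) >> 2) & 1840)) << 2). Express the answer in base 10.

0x19E3 = 1100111100011
→ >> 2 → 0011001111000 = 1656
1840 = 0011100110000
→ & → 0011000110000 = 1584
→ << 2 (mod 2^13) → 1100011000000 = 6336

6336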